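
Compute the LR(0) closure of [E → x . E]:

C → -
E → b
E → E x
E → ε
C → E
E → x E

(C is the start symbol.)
{ [E → . E x], [E → . b], [E → . x E], [E → .], [E → x . E] }

Start with: [E → x . E]
  [E → x . E] has the dot before E: add [E → . b], [E → . E x], [E → .], [E → . x E]
No further items can be added.

CLOSURE = { [E → . E x], [E → . b], [E → . x E], [E → .], [E → x . E] }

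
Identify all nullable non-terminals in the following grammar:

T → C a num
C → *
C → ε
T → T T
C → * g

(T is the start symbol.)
A non-terminal is nullable if it can derive ε (the empty string): either it has an ε-production, or it has a production whose right-hand side consists entirely of nullable non-terminals.

ε-productions: C → ε
So C is immediately nullable.
No further non-terminal can be added: every production for the remaining non-terminals contains a terminal or a non-nullable non-terminal.
Nullable = { 'C' }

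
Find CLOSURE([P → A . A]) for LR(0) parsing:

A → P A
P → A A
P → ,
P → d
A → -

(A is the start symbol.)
To compute CLOSURE, for each item [A → α.Bβ] where B is a non-terminal, add [B → .γ] for all productions B → γ; repeat for the newly added items until nothing changes.

Start with: [P → A . A]
  [P → A . A] has the dot before A: add [A → . P A], [A → . -]
  [A → . P A] has the dot before P: add [P → . A A], [P → . ,], [P → . d]
No further items can be added.

CLOSURE = { [A → . -], [A → . P A], [P → . ,], [P → . A A], [P → . d], [P → A . A] }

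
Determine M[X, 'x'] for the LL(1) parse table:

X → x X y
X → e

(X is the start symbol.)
X → x X y

To find M[X, 'x'], we find productions for X where 'x' is in the predict set (PREDICT(N → α) = (FIRST(α) \ {ε}) ∪ (FOLLOW(N) if α ⇒* ε)).

X → x X y: PREDICT = { 'x' }
  'x' is in predict set, so this production goes in M[X, 'x']
X → e: PREDICT = { 'e' }

M[X, 'x'] = X → x X y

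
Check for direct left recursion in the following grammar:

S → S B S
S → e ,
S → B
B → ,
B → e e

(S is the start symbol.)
Yes, S is left-recursive

Direct left recursion occurs when N → N α for some non-terminal N (the right-hand side begins with the left-hand side itself).

S → S B S: LEFT RECURSIVE (starts with S)
S → e ,: starts with e
S → B: starts with B
B → ,: starts with ','
B → e e: starts with e

The grammar has direct left recursion on: S.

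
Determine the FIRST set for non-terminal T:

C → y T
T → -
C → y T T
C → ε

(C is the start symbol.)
To compute FIRST(T), examine every production with T on the left-hand side, reading each right-hand side left to right until a non-nullable symbol is reached.

From T → -:
  - '-' is a terminal: add '-' and stop

Collecting: FIRST(T) = { '-' }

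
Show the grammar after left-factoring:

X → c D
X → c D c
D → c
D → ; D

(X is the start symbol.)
X → c D X'
X' → ε
X' → c
D → c
D → ; D

Left-factoring transforms A → αβ₁ | αβ₂ into A → αA' and A' → β₁ | β₂
(α is the longest common prefix among the alternatives). Repeat until
no nonterminal has two alternatives with a common prefix.

Round 1: X has alternatives sharing prefix 'c D'. Introduce X': X → c D X'
  Add: X' → ε
  Add: X' → c

No remaining common prefixes — done.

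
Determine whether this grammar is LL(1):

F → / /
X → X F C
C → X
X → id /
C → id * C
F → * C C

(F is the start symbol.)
No. Predict set conflict for X: { 'id' }

Relevant sets:
  FIRST(X) = { 'id' }

For F:
  PREDICT(F → '/' '/') = { '/' }
  PREDICT(F → '*' C C) = { '*' }
For X:
  PREDICT(X → X F C) = { 'id' }
  PREDICT(X → id '/') = { 'id' }
For C:
  PREDICT(C → X) = { 'id' }
  PREDICT(C → id '*' C) = { 'id' }

Conflict found: Predict set conflict for X: { 'id' }
The grammar is NOT LL(1).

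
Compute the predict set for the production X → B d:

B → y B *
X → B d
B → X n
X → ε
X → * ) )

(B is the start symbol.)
{ '*', 'n', 'y' }

PREDICT(X → B d) = (FIRST(RHS) \ {ε}) ∪ (FOLLOW(X) if ε ∈ FIRST(RHS), i.e. RHS ⇒* ε)
FIRST(B) = { '*', 'n', 'y' }
FIRST(B d) = { '*', 'n', 'y' }
ε ∉ FIRST(B d), so FOLLOW(X) is not added.
PREDICT(X → B d) = { '*', 'n', 'y' }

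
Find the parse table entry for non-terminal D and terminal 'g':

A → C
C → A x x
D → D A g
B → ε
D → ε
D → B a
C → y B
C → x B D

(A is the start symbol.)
D → ε

To find M[D, 'g'], we find productions for D where 'g' is in the predict set (PREDICT(N → α) = (FIRST(α) \ {ε}) ∪ (FOLLOW(N) if α ⇒* ε)).

Relevant sets:
  FIRST(D) = { 'a', 'x', 'y', ε }
  FIRST(A) = { 'x', 'y' }
  FIRST(B) = { ε }
  FOLLOW(D) = { $, 'g', 'x', 'y' }

D → D A g: PREDICT = { 'a', 'x', 'y' }
D → ε: PREDICT = { $, 'g', 'x', 'y' }
  'g' is in predict set, so this production goes in M[D, 'g']
D → B a: PREDICT = { 'a' }

M[D, 'g'] = D → ε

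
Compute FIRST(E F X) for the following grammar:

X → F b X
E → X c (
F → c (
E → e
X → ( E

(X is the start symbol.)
{ '(', 'c', 'e' }

FIRST sets of the non-terminals involved (from the grammar, by fixed-point iteration):
  FIRST(E) = { '(', 'c', 'e' }

To compute FIRST(E F X), process the symbols left to right:
Symbol E is a non-terminal. Add FIRST(E) \ {ε} = { '(', 'c', 'e' }
E is not nullable (ε ∉ FIRST(E)), so stop here.
FIRST(E F X) = { '(', 'c', 'e' }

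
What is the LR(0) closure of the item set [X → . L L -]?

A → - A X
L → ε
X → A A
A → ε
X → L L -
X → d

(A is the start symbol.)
To compute CLOSURE, for each item [A → α.Bβ] where B is a non-terminal, add [B → .γ] for all productions B → γ; repeat for the newly added items until nothing changes.

Start with: [X → . L L -]
  [X → . L L -] has the dot before L: add [L → .]
No further items can be added.

CLOSURE = { [L → .], [X → . L L -] }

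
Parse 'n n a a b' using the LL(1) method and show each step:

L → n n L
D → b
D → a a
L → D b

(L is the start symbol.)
LL(1) parsing maintains a stack (initially the start symbol over $) and the input. At each step: if the stack top is a terminal, match it against the current input token; if it is a non-terminal N, replace it with the RHS of M[N, lookahead] (the unique production whose predict set contains the lookahead).

Stack is shown with the top on the left.

Stack    Input        Action
----------------------------
L $      n n a a b $  output L → n n L
n n L $  n n a a b $  match 'n'
n L $    n a a b $    match 'n'
L $      a a b $      output L → D b
D b $    a a b $      output D → a a
a a b $  a a b $      match 'a'
a b $    a b $        match 'a'
b $      b $          match 'b'
$        $            accept

The string is accepted.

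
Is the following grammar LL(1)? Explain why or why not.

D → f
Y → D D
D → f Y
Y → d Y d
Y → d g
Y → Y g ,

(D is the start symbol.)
A grammar is LL(1) if for each non-terminal N with multiple productions, the predict sets of those productions are pairwise disjoint, where PREDICT(N → α) = (FIRST(α) \ {ε}) ∪ (FOLLOW(N) if α ⇒* ε).

Relevant sets:
  FIRST(D) = { 'f' }
  FIRST(Y) = { 'd', 'f' }

For D:
  PREDICT(D → f) = { 'f' }
  PREDICT(D → f Y) = { 'f' }
For Y:
  PREDICT(Y → D D) = { 'f' }
  PREDICT(Y → d Y d) = { 'd' }
  PREDICT(Y → d g) = { 'd' }
  PREDICT(Y → Y g ',') = { 'd', 'f' }

Conflict found: Predict set conflict for D: { 'f' }
The grammar is NOT LL(1).

Answer: No. Predict set conflict for D: { 'f' }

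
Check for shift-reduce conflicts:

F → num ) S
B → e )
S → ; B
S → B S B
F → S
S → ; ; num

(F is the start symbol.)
No shift-reduce conflicts

A shift-reduce conflict occurs when an LR(0) state has both:
  - a complete (reduce) item [A → α .] (dot at the end), and
  - a shift item [B → β . c γ] (dot before a terminal).

Augment with F' → F and build the canonical LR(0) collection (I0 = CLOSURE({[F' → . F]}), then GOTO on every symbol after a dot until no new states appear). It has 15 states:
  I0: { [B → . e )], [F → . S], [F → . num ) S], [F' → . F], [S → . ; ; num], [S → . ; B], [S → . B S B] }  — shift
  I1: { [B → . e )], [S → ; . ; num], [S → ; . B] }  — shift
  I2: { [B → . e )], [S → . ; ; num], [S → . ; B], [S → . B S B], [S → B . S B] }  — shift
  I3: { [F' → F .] }  — accept
  I4: { [F → S .] }  — reduce
  I5: { [B → e . )] }  — shift
  I6: { [F → num . ) S] }  — shift
  I7: { [B → . e )], [F → num ) . S], [S → . ; ; num], [S → . ; B], [S → . B S B] }  — shift
  I8: { [F → num ) S .] }  — reduce
  I9: { [B → e ) .] }  — reduce
  I10: { [B → . e )], [S → B S . B] }  — shift
  I11: { [S → B S B .] }  — reduce
  I12: { [S → ; ; . num] }  — shift
  I13: { [S → ; B .] }  — reduce
  I14: { [S → ; ; num .] }  — reduce

No state contains both a complete item and a shift item.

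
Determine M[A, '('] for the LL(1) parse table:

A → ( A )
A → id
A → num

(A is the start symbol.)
A → ( A )

To find M[A, '('], we find productions for A where '(' is in the predict set (PREDICT(N → α) = (FIRST(α) \ {ε}) ∪ (FOLLOW(N) if α ⇒* ε)).

A → ( A ): PREDICT = { '(' }
  '(' is in predict set, so this production goes in M[A, '(']
A → id: PREDICT = { 'id' }
A → num: PREDICT = { 'num' }

M[A, '('] = A → ( A )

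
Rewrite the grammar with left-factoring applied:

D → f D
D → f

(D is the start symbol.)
D → f D'
D' → D
D' → ε

Left-factoring transforms A → αβ₁ | αβ₂ into A → αA' and A' → β₁ | β₂
(α is the longest common prefix among the alternatives). Repeat until
no nonterminal has two alternatives with a common prefix.

Round 1: D has alternatives sharing prefix 'f'. Introduce D': D → f D'
  Add: D' → D
  Add: D' → ε

No remaining common prefixes — done.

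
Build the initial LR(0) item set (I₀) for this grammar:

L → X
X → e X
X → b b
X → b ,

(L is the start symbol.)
First, augment the grammar with L' → L
I₀ = CLOSURE({ [L' → . L] }):
  [L' → . L] has the dot before L: add [L → . X]
  [L → . X] has the dot before X: add [X → . e X], [X → . b b], [X → . b ,]
No further items can be added.

I₀ = { [L → . X], [L' → . L], [X → . b ,], [X → . b b], [X → . e X] }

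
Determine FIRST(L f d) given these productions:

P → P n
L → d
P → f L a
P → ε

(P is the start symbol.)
FIRST sets of the non-terminals involved (from the grammar, by fixed-point iteration):
  FIRST(L) = { 'd' }

To compute FIRST(L f d), process the symbols left to right:
Symbol L is a non-terminal. Add FIRST(L) \ {ε} = { 'd' }
L is not nullable (ε ∉ FIRST(L)), so stop here.
FIRST(L f d) = { 'd' }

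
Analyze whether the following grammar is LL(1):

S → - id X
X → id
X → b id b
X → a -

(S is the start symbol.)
For X:
  PREDICT(X → id) = { 'id' }
  PREDICT(X → b id b) = { 'b' }
  PREDICT(X → a '-') = { 'a' }
S has a single production, so nothing to check there.

All predict sets are disjoint. The grammar IS LL(1).

Answer: Yes, the grammar is LL(1).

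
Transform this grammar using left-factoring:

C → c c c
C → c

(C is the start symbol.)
Left-factoring transforms A → αβ₁ | αβ₂ into A → αA' and A' → β₁ | β₂
(α is the longest common prefix among the alternatives). Repeat until
no nonterminal has two alternatives with a common prefix.

Round 1: C has alternatives sharing prefix 'c'. Introduce C': C → c C'
  Add: C' → c c
  Add: C' → ε

No remaining common prefixes — done.

Resulting grammar:
C → c C'
C' → c c
C' → ε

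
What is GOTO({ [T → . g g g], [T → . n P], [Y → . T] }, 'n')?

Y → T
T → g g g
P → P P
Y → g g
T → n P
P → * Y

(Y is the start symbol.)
GOTO(I, 'n') = CLOSURE({ [A → αX.β] : [A → α.Xβ] ∈ I, X = 'n' })

Items with dot before 'n', with the dot advanced:
  [T → . n P] → [T → n . P]
Closure of the advanced items:
  [T → n . P] has the dot before P: add [P → . P P], [P → . * Y]

GOTO = { [P → . * Y], [P → . P P], [T → n . P] }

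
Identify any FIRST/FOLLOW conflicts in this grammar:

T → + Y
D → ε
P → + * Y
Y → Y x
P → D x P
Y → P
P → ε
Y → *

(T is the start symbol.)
A FIRST/FOLLOW conflict occurs when a non-terminal N has a nullable alternative N → β (β ⇒* ε) and another alternative N → α with FIRST(α) ∩ FOLLOW(N) ≠ ∅: on such a lookahead the parser cannot decide between expanding α and letting N vanish via β.

Nullable non-terminals: D, P, Y.
FIRST sets used below: FIRST(D) = { ε }, FIRST(Y) = { '*', '+', 'x', ε }, FIRST(P) = { '+', 'x', ε }
D has a nullable alternative but only one production, so nothing to check.

P: nullable alternative(s) P → ε; FOLLOW(P) = { $, 'x' }
  P → + * Y: FIRST \ {ε} = { '+' } — disjoint from FOLLOW(P)
  P → D x P: FIRST \ {ε} = { 'x' } — overlaps FOLLOW(P) on { 'x' }: CONFLICT
  P → ε: FIRST \ {ε} = { } — this is the only nullable alternative, skip

Y: nullable alternative(s) Y → P; FOLLOW(Y) = { $, 'x' }
  Y → Y x: FIRST \ {ε} = { '*', '+', 'x' } — overlaps FOLLOW(Y) on { 'x' }: CONFLICT
  Y → P: FIRST \ {ε} = { '+', 'x' } — this is the only nullable alternative, skip
  Y → *: FIRST \ {ε} = { '*' } — disjoint from FOLLOW(Y)

T has no nullable alternative, so no FIRST/FOLLOW check is needed there.

So the grammar has 2 FIRST/FOLLOW conflicts (marked CONFLICT above).

Answer: Yes. P → D x P with FOLLOW(P) on { 'x' }; Y → Y x with FOLLOW(Y) on { 'x' }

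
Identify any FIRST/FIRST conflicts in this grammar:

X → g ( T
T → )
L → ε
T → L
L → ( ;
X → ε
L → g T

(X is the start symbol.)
A FIRST/FIRST conflict occurs when two productions N → α and N → β for the same non-terminal have FIRST(α) ∩ FIRST(β) ≠ ∅ (with ε ∈ FIRST of a nullable right-hand side, so two nullable alternatives also conflict).

FIRST sets of the non-terminals at (or reachable through a nullable prefix from) the front of some alternative:
  FIRST(L) = { '(', 'g', ε }

Productions for X:
  X → g ( T: FIRST = { 'g' }
  X → ε: FIRST = { ε }
Productions for T:
  T → ): FIRST = { ')' }
  T → L: FIRST = { '(', 'g', ε }
Productions for L:
  L → ε: FIRST = { ε }
  L → ( ;: FIRST = { '(' }
  L → g T: FIRST = { 'g' }

All alternatives of each non-terminal have pairwise disjoint FIRST sets.

Answer: No FIRST/FIRST conflicts.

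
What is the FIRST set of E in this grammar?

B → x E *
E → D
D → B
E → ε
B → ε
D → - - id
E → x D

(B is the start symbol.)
{ '-', 'x', ε }

To compute FIRST(E), examine every production with E on the left-hand side, reading each right-hand side left to right until a non-nullable symbol is reached.

FIRST sets of the other non-terminals involved (by the same procedure, iterated to a fixed point):
  FIRST(D) = { '-', 'x', ε }

From E → D:
  - D is a non-terminal: add FIRST(D) \ {ε} = { '-', 'x' }
    D is nullable and nothing follows, so the whole right-hand side can vanish: ε ∈ FIRST(E)
From E → ε:
  - ε-production, so ε ∈ FIRST(E)
From E → x D:
  - x is a terminal: add 'x' and stop

Collecting: FIRST(E) = { '-', 'x', ε }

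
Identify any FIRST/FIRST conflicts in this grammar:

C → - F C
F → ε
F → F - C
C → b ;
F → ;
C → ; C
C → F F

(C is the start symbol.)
Yes. C → '-' F C / C → F F on { '-' }; C → ';' C / C → F F on { ';' }; F → F '-' C / F → ';' on { ';' }

A FIRST/FIRST conflict occurs when two productions N → α and N → β for the same non-terminal have FIRST(α) ∩ FIRST(β) ≠ ∅ (with ε ∈ FIRST of a nullable right-hand side, so two nullable alternatives also conflict).

FIRST sets of the non-terminals at (or reachable through a nullable prefix from) the front of some alternative:
  FIRST(F) = { '-', ';', ε }

Productions for C:
  C → - F C: FIRST = { '-' }
  C → b ;: FIRST = { 'b' }
  C → ; C: FIRST = { ';' }
  C → F F: FIRST = { '-', ';', ε }
Productions for F:
  F → ε: FIRST = { ε }
  F → F - C: FIRST = { '-', ';' }
  F → ;: FIRST = { ';' }

Conflict for C: C → - F C and C → F F
  Overlap: { '-' }
Conflict for C: C → ; C and C → F F
  Overlap: { ';' }
Conflict for F: F → F - C and F → ;
  Overlap: { ';' }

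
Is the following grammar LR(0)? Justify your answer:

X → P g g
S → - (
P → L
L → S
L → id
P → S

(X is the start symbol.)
No. Reduce-reduce conflict: [L → S .] and [P → S .]

A grammar is LR(0) if no state in the canonical LR(0) collection has:
  - both a shift item (dot before a terminal) and a complete item (shift-reduce conflict), or
  - two or more complete items (reduce-reduce conflict; the accept item [X' → X .] counts as a complete item here).

Augment with X' → X and build the canonical LR(0) collection (I0 = CLOSURE({[X' → . X]}), then GOTO on every symbol after a dot until no new states appear). It has 10 states:
  I0: { [L → . S], [L → . id], [P → . L], [P → . S], [S → . - (], [X → . P g g], [X' → . X] }  — shift
  I1: { [S → - . (] }  — shift
  I2: { [P → L .] }  — reduce
  I3: { [X → P . g g] }  — shift
  I4: { [L → S .], [P → S .] }  — 2 reduces
  I5: { [X' → X .] }  — accept
  I6: { [L → id .] }  — reduce
  I7: { [X → P g . g] }  — shift
  I8: { [X → P g g .] }  — reduce
  I9: { [S → - ( .] }  — reduce

Conflict in state I4:
  Reduce-reduce conflict: [L → S .] and [P → S .]
So the grammar is NOT LR(0).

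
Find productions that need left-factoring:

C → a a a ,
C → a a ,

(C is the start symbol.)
Yes, C has productions with common prefix 'a a'

Left-factoring is needed when two productions for the same non-terminal
share a common prefix on the right-hand side.

Productions for C:
  C → a a a ,
  C → a a ,

Found common prefix 'a a' in productions for C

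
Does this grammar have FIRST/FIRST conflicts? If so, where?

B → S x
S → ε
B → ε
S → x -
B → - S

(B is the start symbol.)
FIRST sets of the non-terminals at (or reachable through a nullable prefix from) the front of some alternative:
  FIRST(S) = { 'x', ε }

Productions for B:
  B → S x: FIRST = { 'x' }
  B → ε: FIRST = { ε }
  B → - S: FIRST = { '-' }
Productions for S:
  S → ε: FIRST = { ε }
  S → x -: FIRST = { 'x' }

All alternatives of each non-terminal have pairwise disjoint FIRST sets.

Answer: No FIRST/FIRST conflicts.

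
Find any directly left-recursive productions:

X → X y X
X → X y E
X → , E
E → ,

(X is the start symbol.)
X → X y X: LEFT RECURSIVE (starts with X)
X → X y E: LEFT RECURSIVE (starts with X)
X → , E: starts with ','
E → ,: starts with ','

The grammar has direct left recursion on: X.

Answer: Yes, X is left-recursive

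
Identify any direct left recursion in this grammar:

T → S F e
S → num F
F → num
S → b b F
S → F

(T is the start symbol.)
Direct left recursion occurs when N → N α for some non-terminal N (the right-hand side begins with the left-hand side itself).

T → S F e: starts with S
S → num F: starts with num
F → num: starts with num
S → b b F: starts with b
S → F: starts with F

No direct left recursion found.

Answer: No direct left recursion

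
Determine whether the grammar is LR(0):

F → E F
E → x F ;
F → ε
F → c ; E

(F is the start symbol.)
No. Shift-reduce conflict between [F → .] and [E → . x F ;]

A grammar is LR(0) if no state in the canonical LR(0) collection has:
  - both a shift item (dot before a terminal) and a complete item (shift-reduce conflict), or
  - two or more complete items (reduce-reduce conflict; the accept item [F' → F .] counts as a complete item here).

Augment with F' → F and build the canonical LR(0) collection (I0 = CLOSURE({[F' → . F]}), then GOTO on every symbol after a dot until no new states appear). It has 10 states:
  I0: { [E → . x F ;], [F → . E F], [F → . c ; E], [F → .], [F' → . F] }  — shift, reduce
  I1: { [E → . x F ;], [F → . E F], [F → . c ; E], [F → .], [F → E . F] }  — shift, reduce
  I2: { [F' → F .] }  — accept
  I3: { [F → c . ; E] }  — shift
  I4: { [E → . x F ;], [E → x . F ;], [F → . E F], [F → . c ; E], [F → .] }  — shift, reduce
  I5: { [E → x F . ;] }  — shift
  I6: { [E → x F ; .] }  — reduce
  I7: { [E → . x F ;], [F → c ; . E] }  — shift
  I8: { [F → c ; E .] }  — reduce
  I9: { [F → E F .] }  — reduce

Conflict in state I0:
  Shift-reduce conflict between [F → .] and [E → . x F ;]
So the grammar is NOT LR(0).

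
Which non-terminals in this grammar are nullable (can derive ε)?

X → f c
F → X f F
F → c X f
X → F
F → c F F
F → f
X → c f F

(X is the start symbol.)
A non-terminal is nullable if it can derive ε (the empty string): either it has an ε-production, or it has a production whose right-hand side consists entirely of nullable non-terminals.

There are no ε-productions, so no non-terminal can derive ε.
No non-terminals are nullable.

Answer: None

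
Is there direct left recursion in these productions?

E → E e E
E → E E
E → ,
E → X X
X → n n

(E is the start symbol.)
E → E e E: LEFT RECURSIVE (starts with E)
E → E E: LEFT RECURSIVE (starts with E)
E → ,: starts with ','
E → X X: starts with X
X → n n: starts with n

The grammar has direct left recursion on: E.

Answer: Yes, E is left-recursive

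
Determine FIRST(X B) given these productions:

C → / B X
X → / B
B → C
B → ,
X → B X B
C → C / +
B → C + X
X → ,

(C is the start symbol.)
FIRST sets of the non-terminals involved (from the grammar, by fixed-point iteration):
  FIRST(X) = { ',', '/' }

To compute FIRST(X B), process the symbols left to right:
Symbol X is a non-terminal. Add FIRST(X) \ {ε} = { ',', '/' }
X is not nullable (ε ∉ FIRST(X)), so stop here.
FIRST(X B) = { ',', '/' }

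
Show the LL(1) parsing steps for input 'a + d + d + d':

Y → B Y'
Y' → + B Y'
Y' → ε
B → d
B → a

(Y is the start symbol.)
LL(1) parsing maintains a stack (initially the start symbol over $) and the input. At each step: if the stack top is a terminal, match it against the current input token; if it is a non-terminal N, replace it with the RHS of M[N, lookahead] (the unique production whose predict set contains the lookahead).

Stack is shown with the top on the left.

Stack     Input            Action
---------------------------------
Y $       a + d + d + d $  output Y → B Y'
B Y' $    a + d + d + d $  output B → a
a Y' $    a + d + d + d $  match 'a'
Y' $      + d + d + d $    output Y' → + B Y'
+ B Y' $  + d + d + d $    match '+'
B Y' $    d + d + d $      output B → d
d Y' $    d + d + d $      match 'd'
Y' $      + d + d $        output Y' → + B Y'
+ B Y' $  + d + d $        match '+'
B Y' $    d + d $          output B → d
d Y' $    d + d $          match 'd'
Y' $      + d $            output Y' → + B Y'
+ B Y' $  + d $            match '+'
B Y' $    d $              output B → d
d Y' $    d $              match 'd'
Y' $      $                output Y' → ε
$         $                accept

The string is accepted.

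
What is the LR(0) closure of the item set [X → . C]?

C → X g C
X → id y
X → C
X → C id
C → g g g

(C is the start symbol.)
{ [C → . X g C], [C → . g g g], [X → . C id], [X → . C], [X → . id y] }

Start with: [X → . C]
  [X → . C] has the dot before C: add [C → . X g C], [C → . g g g]
  [C → . X g C] has the dot before X: add [X → . id y], [X → . C id]
No further items can be added.

CLOSURE = { [C → . X g C], [C → . g g g], [X → . C id], [X → . C], [X → . id y] }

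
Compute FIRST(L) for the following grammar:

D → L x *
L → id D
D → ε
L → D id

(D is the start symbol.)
{ 'id' }

FIRST sets of the other non-terminals involved (by the same procedure, iterated to a fixed point):
  FIRST(D) = { 'id', ε }

From L → id D:
  - id is a terminal: add 'id' and stop
From L → D id:
  - D is a non-terminal: add FIRST(D) \ {ε} = { 'id' }
    D is nullable, so continue to the next symbol
  - id is a terminal: add 'id' and stop

Collecting: FIRST(L) = { 'id' }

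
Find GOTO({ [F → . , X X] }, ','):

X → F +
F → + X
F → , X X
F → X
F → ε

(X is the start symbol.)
{ [F → , . X X], [F → . + X], [F → . , X X], [F → . X], [F → .], [X → . F +] }

GOTO(I, ',') = CLOSURE({ [A → αX.β] : [A → α.Xβ] ∈ I, X = ',' })

Items with dot before ',', with the dot advanced:
  [F → . , X X] → [F → , . X X]
Closure of the advanced items:
  [F → , . X X] has the dot before X: add [X → . F +]
  [X → . F +] has the dot before F: add [F → . + X], [F → . , X X], [F → . X], [F → .]

GOTO = { [F → , . X X], [F → . + X], [F → . , X X], [F → . X], [F → .], [X → . F +] }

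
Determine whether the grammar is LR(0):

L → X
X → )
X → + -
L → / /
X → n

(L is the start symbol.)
A grammar is LR(0) if no state in the canonical LR(0) collection has:
  - both a shift item (dot before a terminal) and a complete item (shift-reduce conflict), or
  - two or more complete items (reduce-reduce conflict; the accept item [L' → L .] counts as a complete item here).

Augment with L' → L and build the canonical LR(0) collection (I0 = CLOSURE({[L' → . L]}), then GOTO on every symbol after a dot until no new states appear). It has 9 states:
  I0: { [L → . / /], [L → . X], [L' → . L], [X → . )], [X → . + -], [X → . n] }  — shift
  I1: { [X → ) .] }  — reduce
  I2: { [X → + . -] }  — shift
  I3: { [L → / . /] }  — shift
  I4: { [L' → L .] }  — accept
  I5: { [L → X .] }  — reduce
  I6: { [X → n .] }  — reduce
  I7: { [L → / / .] }  — reduce
  I8: { [X → + - .] }  — reduce

Every state is either a pure shift/goto state or contains exactly one complete item and nothing to shift — no conflicts. The grammar is LR(0).

Answer: Yes, the grammar is LR(0)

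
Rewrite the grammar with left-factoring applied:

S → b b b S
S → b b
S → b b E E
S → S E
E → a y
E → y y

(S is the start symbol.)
S → b b S'
S' → b S
S' → ε
S' → E E
S → S E
E → a y
E → y y

Left-factoring transforms A → αβ₁ | αβ₂ into A → αA' and A' → β₁ | β₂
(α is the longest common prefix among the alternatives). Repeat until
no nonterminal has two alternatives with a common prefix.

Round 1: S has alternatives sharing prefix 'b b'. Introduce S': S → b b S'
  Add: S' → b S
  Add: S' → ε
  Add: S' → E E

No remaining common prefixes — done.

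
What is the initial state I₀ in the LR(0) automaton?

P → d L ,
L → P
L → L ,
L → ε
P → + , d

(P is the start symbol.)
First, augment the grammar with P' → P
I₀ = CLOSURE({ [P' → . P] }):
  [P' → . P] has the dot before P: add [P → . d L ,], [P → . + , d]
No further items can be added.

I₀ = { [P → . + , d], [P → . d L ,], [P' → . P] }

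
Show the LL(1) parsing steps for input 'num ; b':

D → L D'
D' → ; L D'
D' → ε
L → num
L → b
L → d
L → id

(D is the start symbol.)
LL(1) parsing maintains a stack (initially the start symbol over $) and the input. At each step: if the stack top is a terminal, match it against the current input token; if it is a non-terminal N, replace it with the RHS of M[N, lookahead] (the unique production whose predict set contains the lookahead).

Stack is shown with the top on the left.

Stack     Input      Action
---------------------------
D $       num ; b $  output D → L D'
L D' $    num ; b $  output L → num
num D' $  num ; b $  match 'num'
D' $      ; b $      output D' → ; L D'
; L D' $  ; b $      match ';'
L D' $    b $        output L → b
b D' $    b $        match 'b'
D' $      $          output D' → ε
$         $          accept

The string is accepted.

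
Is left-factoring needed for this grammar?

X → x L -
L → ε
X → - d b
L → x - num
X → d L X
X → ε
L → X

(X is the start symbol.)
No, left-factoring is not needed

Left-factoring is needed when two productions for the same non-terminal
share a common prefix on the right-hand side.

Productions for X:
  X → x L -
  X → - d b
  X → d L X
  X → ε
Productions for L:
  L → ε
  L → x - num
  L → X

No common prefixes found.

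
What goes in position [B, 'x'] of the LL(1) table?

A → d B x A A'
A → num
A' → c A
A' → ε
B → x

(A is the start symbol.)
B → x

To find M[B, 'x'], we find productions for B where 'x' is in the predict set (PREDICT(N → α) = (FIRST(α) \ {ε}) ∪ (FOLLOW(N) if α ⇒* ε)).

B → x: PREDICT = { 'x' }
  'x' is in predict set, so this production goes in M[B, 'x']

M[B, 'x'] = B → x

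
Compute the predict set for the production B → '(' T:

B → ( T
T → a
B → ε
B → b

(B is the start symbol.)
{ '(' }

PREDICT(B → '(' T) = (FIRST(RHS) \ {ε}) ∪ (FOLLOW(B) if ε ∈ FIRST(RHS), i.e. RHS ⇒* ε)
FIRST('(' T) = { '(' }
ε ∉ FIRST('(' T), so FOLLOW(B) is not added.
PREDICT(B → '(' T) = { '(' }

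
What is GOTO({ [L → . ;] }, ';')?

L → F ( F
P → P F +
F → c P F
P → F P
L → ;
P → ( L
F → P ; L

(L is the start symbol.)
GOTO(I, ';') = CLOSURE({ [A → αX.β] : [A → α.Xβ] ∈ I, X = ';' })

Items with dot before ';', with the dot advanced:
  [L → . ;] → [L → ; .]
Closure adds nothing (no advanced item has the dot before a non-terminal).

GOTO = { [L → ; .] }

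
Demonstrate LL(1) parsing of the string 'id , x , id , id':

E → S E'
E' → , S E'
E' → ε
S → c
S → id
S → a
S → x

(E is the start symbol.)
LL(1) parsing maintains a stack (initially the start symbol over $) and the input. At each step: if the stack top is a terminal, match it against the current input token; if it is a non-terminal N, replace it with the RHS of M[N, lookahead] (the unique production whose predict set contains the lookahead).

Stack is shown with the top on the left.

Stack     Input               Action
------------------------------------
E $       id , x , id , id $  output E → S E'
S E' $    id , x , id , id $  output S → id
id E' $   id , x , id , id $  match 'id'
E' $      , x , id , id $     output E' → , S E'
, S E' $  , x , id , id $     match ','
S E' $    x , id , id $       output S → x
x E' $    x , id , id $       match 'x'
E' $      , id , id $         output E' → , S E'
, S E' $  , id , id $         match ','
S E' $    id , id $           output S → id
id E' $   id , id $           match 'id'
E' $      , id $              output E' → , S E'
, S E' $  , id $              match ','
S E' $    id $                output S → id
id E' $   id $                match 'id'
E' $      $                   output E' → ε
$         $                   accept

The string is accepted.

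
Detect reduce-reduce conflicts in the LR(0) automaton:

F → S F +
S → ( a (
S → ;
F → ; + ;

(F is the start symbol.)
No reduce-reduce conflicts

Augment with F' → F and build the canonical LR(0) collection (I0 = CLOSURE({[F' → . F]}), then GOTO on every symbol after a dot until no new states appear). It has 11 states:
  I0: { [F → . ; + ;], [F → . S F +], [F' → . F], [S → . ( a (], [S → . ;] }  — shift
  I1: { [S → ( . a (] }  — shift
  I2: { [F → ; . + ;], [S → ; .] }  — shift, reduce
  I3: { [F' → F .] }  — accept
  I4: { [F → . ; + ;], [F → . S F +], [F → S . F +], [S → . ( a (], [S → . ;] }  — shift
  I5: { [F → S F . +] }  — shift
  I6: { [F → S F + .] }  — reduce
  I7: { [F → ; + . ;] }  — shift
  I8: { [F → ; + ; .] }  — reduce
  I9: { [S → ( a . (] }  — shift
  I10: { [S → ( a ( .] }  — reduce

No state contains more than one complete item.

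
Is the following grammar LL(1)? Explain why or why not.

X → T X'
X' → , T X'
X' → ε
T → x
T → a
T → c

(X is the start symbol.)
Relevant sets:
  FOLLOW(X') = { $ }

For X':
  PREDICT(X' → ',' T X') = { ',' }
  PREDICT(X' → ε) = { $ }
For T:
  PREDICT(T → x) = { 'x' }
  PREDICT(T → a) = { 'a' }
  PREDICT(T → c) = { 'c' }
X has a single production, so nothing to check there.

All predict sets are disjoint. The grammar IS LL(1).

Answer: Yes, the grammar is LL(1).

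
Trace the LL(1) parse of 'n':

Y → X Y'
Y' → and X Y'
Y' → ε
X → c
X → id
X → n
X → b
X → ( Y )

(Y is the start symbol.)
Stack is shown with the top on the left.

Stack   Input  Action
---------------------
Y $     n $    output Y → X Y'
X Y' $  n $    output X → n
n Y' $  n $    match 'n'
Y' $    $      output Y' → ε
$       $      accept

The string is accepted.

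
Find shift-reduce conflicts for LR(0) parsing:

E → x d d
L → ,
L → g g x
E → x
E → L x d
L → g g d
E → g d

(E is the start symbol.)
Augment with E' → E and build the canonical LR(0) collection (I0 = CLOSURE({[E' → . E]}), then GOTO on every symbol after a dot until no new states appear). It has 14 states:
  I0: { [E → . L x d], [E → . g d], [E → . x d d], [E → . x], [E' → . E], [L → . ,], [L → . g g d], [L → . g g x] }  — shift
  I1: { [L → , .] }  — reduce
  I2: { [E' → E .] }  — accept
  I3: { [E → L . x d] }  — shift
  I4: { [E → g . d], [L → g . g d], [L → g . g x] }  — shift
  I5: { [E → x . d d], [E → x .] }  — shift, reduce
  I6: { [E → x d . d] }  — shift
  I7: { [E → x d d .] }  — reduce
  I8: { [E → g d .] }  — reduce
  I9: { [L → g g . d], [L → g g . x] }  — shift
  I10: { [L → g g d .] }  — reduce
  I11: { [L → g g x .] }  — reduce
  I12: { [E → L x . d] }  — shift
  I13: { [E → L x d .] }  — reduce

I5 contains reduce item [E → x .] and shift item [E → x . d d] — shift-reduce conflict.

Answer: Yes — I5: [E → x .] vs [E → x . d d]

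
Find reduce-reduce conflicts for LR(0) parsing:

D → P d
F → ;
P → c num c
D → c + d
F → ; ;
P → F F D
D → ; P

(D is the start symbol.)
Yes — I15: [F → ; .] vs [F → ; ; .]

Augment with D' → D and build the canonical LR(0) collection (I0 = CLOSURE({[D' → . D]}), then GOTO on every symbol after a dot until no new states appear). It has 18 states:
  I0: { [D → . ; P], [D → . P d], [D → . c + d], [D' → . D], [F → . ; ;], [F → . ;], [P → . F F D], [P → . c num c] }  — shift
  I1: { [D → ; . P], [F → . ; ;], [F → . ;], [F → ; . ;], [F → ; .], [P → . F F D], [P → . c num c] }  — shift, reduce
  I2: { [D' → D .] }  — accept
  I3: { [F → . ; ;], [F → . ;], [P → F . F D] }  — shift
  I4: { [D → P . d] }  — shift
  I5: { [D → c . + d], [P → c . num c] }  — shift
  I6: { [D → c + . d] }  — shift
  I7: { [P → c num . c] }  — shift
  I8: { [P → c num c .] }  — reduce
  I9: { [D → c + d .] }  — reduce
  I10: { [D → P d .] }  — reduce
  I11: { [F → ; . ;], [F → ; .] }  — shift, reduce
  I12: { [D → . ; P], [D → . P d], [D → . c + d], [F → . ; ;], [F → . ;], [P → . F F D], [P → . c num c], [P → F F . D] }  — shift
  I13: { [P → F F D .] }  — reduce
  I14: { [F → ; ; .] }  — reduce
  I15: { [F → ; . ;], [F → ; .], [F → ; ; .] }  — shift, 2 reduces
  I16: { [D → ; P .] }  — reduce
  I17: { [P → c . num c] }  — shift

I15 contains complete items [F → ; .], [F → ; ; .] — reduce-reduce conflict.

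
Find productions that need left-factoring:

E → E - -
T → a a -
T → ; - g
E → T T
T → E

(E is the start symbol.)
Left-factoring is needed when two productions for the same non-terminal
share a common prefix on the right-hand side.

Productions for E:
  E → E - -
  E → T T
Productions for T:
  T → a a -
  T → ; - g
  T → E

No common prefixes found.

Answer: No, left-factoring is not needed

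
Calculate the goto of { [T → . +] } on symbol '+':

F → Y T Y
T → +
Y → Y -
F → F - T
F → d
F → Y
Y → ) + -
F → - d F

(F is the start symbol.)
GOTO(I, '+') = CLOSURE({ [A → αX.β] : [A → α.Xβ] ∈ I, X = '+' })

Items with dot before '+', with the dot advanced:
  [T → . +] → [T → + .]
Closure adds nothing (no advanced item has the dot before a non-terminal).

GOTO = { [T → + .] }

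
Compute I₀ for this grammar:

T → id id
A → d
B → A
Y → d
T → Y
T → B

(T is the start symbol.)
{ [A → . d], [B → . A], [T → . B], [T → . Y], [T → . id id], [T' → . T], [Y → . d] }

First, augment the grammar with T' → T
I₀ = CLOSURE({ [T' → . T] }):
  [T' → . T] has the dot before T: add [T → . id id], [T → . Y], [T → . B]
  [T → . Y] has the dot before Y: add [Y → . d]
  [T → . B] has the dot before B: add [B → . A]
  [B → . A] has the dot before A: add [A → . d]
No further items can be added.

I₀ = { [A → . d], [B → . A], [T → . B], [T → . Y], [T → . id id], [T' → . T], [Y → . d] }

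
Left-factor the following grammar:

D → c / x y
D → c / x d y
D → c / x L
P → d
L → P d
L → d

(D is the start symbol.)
Left-factoring transforms A → αβ₁ | αβ₂ into A → αA' and A' → β₁ | β₂
(α is the longest common prefix among the alternatives). Repeat until
no nonterminal has two alternatives with a common prefix.

Round 1: D has alternatives sharing prefix 'c / x'. Introduce D': D → c / x D'
  Add: D' → y
  Add: D' → d y
  Add: D' → L

No remaining common prefixes — done.

Resulting grammar:
D → c / x D'
D' → y
D' → d y
D' → L
P → d
L → P d
L → d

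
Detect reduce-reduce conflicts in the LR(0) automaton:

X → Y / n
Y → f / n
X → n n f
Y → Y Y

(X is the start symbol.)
No reduce-reduce conflicts

A reduce-reduce conflict occurs when an LR(0) state has two complete items [A → α .] and [B → β .] — both call for a reduction, and with no lookahead the parser cannot choose between them.

Augment with X' → X and build the canonical LR(0) collection (I0 = CLOSURE({[X' → . X]}), then GOTO on every symbol after a dot until no new states appear). It has 12 states:
  I0: { [X → . Y / n], [X → . n n f], [X' → . X], [Y → . Y Y], [Y → . f / n] }  — shift
  I1: { [X' → X .] }  — accept
  I2: { [X → Y . / n], [Y → . Y Y], [Y → . f / n], [Y → Y . Y] }  — shift
  I3: { [Y → f . / n] }  — shift
  I4: { [X → n . n f] }  — shift
  I5: { [X → n n . f] }  — shift
  I6: { [X → n n f .] }  — reduce
  I7: { [Y → f / . n] }  — shift
  I8: { [Y → f / n .] }  — reduce
  I9: { [X → Y / . n] }  — shift
  I10: { [Y → . Y Y], [Y → . f / n], [Y → Y . Y], [Y → Y Y .] }  — shift, reduce
  I11: { [X → Y / n .] }  — reduce

No state contains more than one complete item.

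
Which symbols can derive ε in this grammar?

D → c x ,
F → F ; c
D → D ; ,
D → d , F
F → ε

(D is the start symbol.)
{ 'F' }

A non-terminal is nullable if it can derive ε (the empty string): either it has an ε-production, or it has a production whose right-hand side consists entirely of nullable non-terminals.

ε-productions: F → ε
So F is immediately nullable.
No further non-terminal can be added: every production for the remaining non-terminals contains a terminal or a non-nullable non-terminal.
Nullable = { 'F' }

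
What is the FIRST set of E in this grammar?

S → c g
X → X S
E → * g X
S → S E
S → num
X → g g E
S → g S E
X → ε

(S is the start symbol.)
{ '*' }

From E → * g X:
  - '*' is a terminal: add '*' and stop

Collecting: FIRST(E) = { '*' }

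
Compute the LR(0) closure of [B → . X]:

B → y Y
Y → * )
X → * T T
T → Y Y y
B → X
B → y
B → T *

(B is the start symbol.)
To compute CLOSURE, for each item [A → α.Bβ] where B is a non-terminal, add [B → .γ] for all productions B → γ; repeat for the newly added items until nothing changes.

Start with: [B → . X]
  [B → . X] has the dot before X: add [X → . * T T]
No further items can be added.

CLOSURE = { [B → . X], [X → . * T T] }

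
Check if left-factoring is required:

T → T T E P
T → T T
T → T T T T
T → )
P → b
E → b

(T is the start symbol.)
Left-factoring is needed when two productions for the same non-terminal
share a common prefix on the right-hand side.

Productions for T:
  T → T T E P
  T → T T
  T → T T T T
  T → )

Found common prefix 'T T' in productions for T

Answer: Yes, T has productions with common prefix 'T T'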